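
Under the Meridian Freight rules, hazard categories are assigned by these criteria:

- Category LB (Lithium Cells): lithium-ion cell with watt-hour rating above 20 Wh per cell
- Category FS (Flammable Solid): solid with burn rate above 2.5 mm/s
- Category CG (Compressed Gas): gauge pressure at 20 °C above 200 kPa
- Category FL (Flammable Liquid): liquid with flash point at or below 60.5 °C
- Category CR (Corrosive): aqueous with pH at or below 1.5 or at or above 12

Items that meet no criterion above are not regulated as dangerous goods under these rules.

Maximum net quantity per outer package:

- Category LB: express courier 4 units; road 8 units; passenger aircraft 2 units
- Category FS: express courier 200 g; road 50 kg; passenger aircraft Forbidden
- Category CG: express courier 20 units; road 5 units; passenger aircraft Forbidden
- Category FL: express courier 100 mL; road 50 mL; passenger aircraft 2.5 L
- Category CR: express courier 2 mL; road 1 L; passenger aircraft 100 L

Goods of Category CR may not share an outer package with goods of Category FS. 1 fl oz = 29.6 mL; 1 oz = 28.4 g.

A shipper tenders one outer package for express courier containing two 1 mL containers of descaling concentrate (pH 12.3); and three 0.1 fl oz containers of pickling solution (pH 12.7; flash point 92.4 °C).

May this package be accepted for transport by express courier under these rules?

No

The descaling concentrate has pH 12.3, which is ≥ 12, so it is Category CR (Corrosive).
Pickling solution: pH 12.7 ≥ 12 → Category CR (Corrosive).
Total Category CR: (two 1 mL containers = 2 mL) + (three 0.1 fl oz containers = 8.88 mL) = 10.88 mL.
10.88 mL exceeds the express courier limit of 2 mL for Category CR.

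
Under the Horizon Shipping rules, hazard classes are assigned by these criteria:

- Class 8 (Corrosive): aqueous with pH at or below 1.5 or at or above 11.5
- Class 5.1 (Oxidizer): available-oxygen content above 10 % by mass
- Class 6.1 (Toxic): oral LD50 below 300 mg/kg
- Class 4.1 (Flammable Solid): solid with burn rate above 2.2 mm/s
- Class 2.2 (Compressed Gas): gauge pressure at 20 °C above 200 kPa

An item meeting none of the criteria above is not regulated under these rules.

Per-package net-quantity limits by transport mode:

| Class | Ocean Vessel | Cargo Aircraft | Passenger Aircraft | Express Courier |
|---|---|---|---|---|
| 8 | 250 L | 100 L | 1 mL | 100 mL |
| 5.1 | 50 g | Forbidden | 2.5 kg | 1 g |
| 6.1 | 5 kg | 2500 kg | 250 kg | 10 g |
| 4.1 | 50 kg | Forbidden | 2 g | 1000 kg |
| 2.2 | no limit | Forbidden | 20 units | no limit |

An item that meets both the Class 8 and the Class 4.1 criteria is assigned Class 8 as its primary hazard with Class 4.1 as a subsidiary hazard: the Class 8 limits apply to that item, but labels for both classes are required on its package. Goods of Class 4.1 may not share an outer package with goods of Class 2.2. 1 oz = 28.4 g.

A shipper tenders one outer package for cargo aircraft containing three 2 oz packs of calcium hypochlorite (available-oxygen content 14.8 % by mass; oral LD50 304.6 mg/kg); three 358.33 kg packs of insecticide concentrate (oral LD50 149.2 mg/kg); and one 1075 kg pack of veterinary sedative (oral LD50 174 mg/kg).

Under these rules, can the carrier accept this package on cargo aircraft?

No

With available-oxygen content 14.8 % by mass (> 10 % by mass), the calcium hypochlorite falls in Class 5.1.
With oral LD50 149.2 mg/kg (< 300 mg/kg), the insecticide concentrate falls in Class 6.1.
With oral LD50 174 mg/kg (< 300 mg/kg), the veterinary sedative falls in Class 6.1.
Class 6.1 net quantity: (three 358.33 kg packs = 1074.99 kg) + 1075 kg = 2149.99 kg.
2149.99 kg ≤ 2500 kg (cargo aircraft limit, Class 6.1) — within limit.
Class 5.1 quantity: three 2 oz packs = 170.4 g.
Class 5.1 is Forbidden by cargo aircraft.
The segregation rule (Class 4.1 with Class 2.2) does not apply to Class 6.1 with Class 5.1.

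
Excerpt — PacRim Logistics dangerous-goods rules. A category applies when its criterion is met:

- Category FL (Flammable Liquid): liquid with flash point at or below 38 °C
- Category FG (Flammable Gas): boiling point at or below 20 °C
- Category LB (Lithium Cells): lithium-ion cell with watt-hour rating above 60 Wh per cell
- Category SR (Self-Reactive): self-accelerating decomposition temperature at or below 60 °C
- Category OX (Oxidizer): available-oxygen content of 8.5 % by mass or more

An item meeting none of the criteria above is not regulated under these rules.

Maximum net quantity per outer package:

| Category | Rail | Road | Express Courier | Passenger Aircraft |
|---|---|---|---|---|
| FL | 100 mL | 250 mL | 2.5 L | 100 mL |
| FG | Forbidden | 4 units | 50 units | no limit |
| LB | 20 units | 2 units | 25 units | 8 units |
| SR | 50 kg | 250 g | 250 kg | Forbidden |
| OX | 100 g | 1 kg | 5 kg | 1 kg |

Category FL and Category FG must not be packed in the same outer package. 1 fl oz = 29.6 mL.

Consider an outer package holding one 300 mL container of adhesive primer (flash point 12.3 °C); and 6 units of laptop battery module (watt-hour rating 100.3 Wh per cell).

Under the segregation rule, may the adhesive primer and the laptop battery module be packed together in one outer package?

Yes

Flash point 12.3 °C meets the Category FL criterion (Flammable Liquid), so the adhesive primer is Category FL.
Watt-hour rating 100.3 Wh per cell meets the Category LB criterion (Lithium Cells), so the laptop battery module is Category LB.
No segregation rule bars Category FL with Category LB.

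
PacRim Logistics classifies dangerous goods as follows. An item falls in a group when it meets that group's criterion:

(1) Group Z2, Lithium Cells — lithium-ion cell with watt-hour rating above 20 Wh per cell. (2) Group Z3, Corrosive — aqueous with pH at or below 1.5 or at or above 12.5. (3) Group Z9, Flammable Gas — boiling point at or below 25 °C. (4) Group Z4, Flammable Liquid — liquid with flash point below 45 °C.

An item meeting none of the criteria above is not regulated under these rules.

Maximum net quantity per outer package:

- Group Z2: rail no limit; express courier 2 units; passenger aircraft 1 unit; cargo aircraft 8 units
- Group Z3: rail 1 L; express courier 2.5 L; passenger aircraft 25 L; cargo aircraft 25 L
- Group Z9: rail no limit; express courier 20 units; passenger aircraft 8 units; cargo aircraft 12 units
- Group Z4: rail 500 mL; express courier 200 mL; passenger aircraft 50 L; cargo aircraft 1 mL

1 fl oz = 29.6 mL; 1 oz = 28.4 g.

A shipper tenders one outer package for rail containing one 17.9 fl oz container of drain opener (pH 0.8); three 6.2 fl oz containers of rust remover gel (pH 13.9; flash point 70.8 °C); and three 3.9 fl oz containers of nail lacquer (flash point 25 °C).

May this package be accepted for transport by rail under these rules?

Drain opener: pH 0.8 ≤ 1.5 → Group Z3 (Corrosive).
pH 13.9 meets the Group Z3 criterion (Corrosive), so the rust remover gel is Group Z3.
Nail lacquer: flash point 25 °C < 45 °C → Group Z4 (Flammable Liquid).
Group Z3 net quantity: (one 17.9 fl oz container = 529.84 mL) + (three 6.2 fl oz containers = 550.56 mL) = 1080.4 mL.
1080.4 mL exceeds the rail limit of 1 L for Group Z3.
Group Z4 quantity: three 3.9 fl oz containers = 346.32 mL.
That is within the Group Z4 rail limit of 500 mL.

No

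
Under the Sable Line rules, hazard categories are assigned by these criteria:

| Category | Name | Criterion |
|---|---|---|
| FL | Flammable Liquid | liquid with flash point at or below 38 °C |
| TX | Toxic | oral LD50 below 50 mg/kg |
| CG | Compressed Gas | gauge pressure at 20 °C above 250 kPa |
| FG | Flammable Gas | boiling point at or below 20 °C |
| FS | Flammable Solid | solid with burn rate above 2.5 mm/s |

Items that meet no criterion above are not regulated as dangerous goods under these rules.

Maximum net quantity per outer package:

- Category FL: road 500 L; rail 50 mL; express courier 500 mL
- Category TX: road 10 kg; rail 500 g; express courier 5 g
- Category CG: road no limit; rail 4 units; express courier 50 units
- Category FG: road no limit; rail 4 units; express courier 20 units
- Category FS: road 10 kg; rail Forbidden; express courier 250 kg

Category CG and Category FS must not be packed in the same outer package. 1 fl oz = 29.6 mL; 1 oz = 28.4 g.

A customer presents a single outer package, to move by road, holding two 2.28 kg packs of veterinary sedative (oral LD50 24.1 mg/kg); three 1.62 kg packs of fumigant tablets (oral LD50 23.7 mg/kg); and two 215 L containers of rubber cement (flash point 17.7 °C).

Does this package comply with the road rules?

Yes

Veterinary sedative: oral LD50 24.1 mg/kg < 50 mg/kg → Category TX (Toxic).
The fumigant tablets have oral LD50 23.7 mg/kg, which is < 50 mg/kg, so they are Category TX (Toxic).
Flash point 17.7 °C meets the Category FL criterion (Flammable Liquid), so the rubber cement is Category FL.
Category TX net quantity: (two 2.28 kg packs = 4.56 kg) + (three 1.62 kg packs = 4.86 kg) = 9.42 kg.
That is within the Category TX road limit of 10 kg.
Category FL quantity: two 215 L containers = 430 L.
430 L is within the road limit of 500 L for Category FL.
The segregation rule (Category CG with Category FS) does not apply to Category TX with Category FL.
Every hazard category is within its road limit and no segregation rule is violated.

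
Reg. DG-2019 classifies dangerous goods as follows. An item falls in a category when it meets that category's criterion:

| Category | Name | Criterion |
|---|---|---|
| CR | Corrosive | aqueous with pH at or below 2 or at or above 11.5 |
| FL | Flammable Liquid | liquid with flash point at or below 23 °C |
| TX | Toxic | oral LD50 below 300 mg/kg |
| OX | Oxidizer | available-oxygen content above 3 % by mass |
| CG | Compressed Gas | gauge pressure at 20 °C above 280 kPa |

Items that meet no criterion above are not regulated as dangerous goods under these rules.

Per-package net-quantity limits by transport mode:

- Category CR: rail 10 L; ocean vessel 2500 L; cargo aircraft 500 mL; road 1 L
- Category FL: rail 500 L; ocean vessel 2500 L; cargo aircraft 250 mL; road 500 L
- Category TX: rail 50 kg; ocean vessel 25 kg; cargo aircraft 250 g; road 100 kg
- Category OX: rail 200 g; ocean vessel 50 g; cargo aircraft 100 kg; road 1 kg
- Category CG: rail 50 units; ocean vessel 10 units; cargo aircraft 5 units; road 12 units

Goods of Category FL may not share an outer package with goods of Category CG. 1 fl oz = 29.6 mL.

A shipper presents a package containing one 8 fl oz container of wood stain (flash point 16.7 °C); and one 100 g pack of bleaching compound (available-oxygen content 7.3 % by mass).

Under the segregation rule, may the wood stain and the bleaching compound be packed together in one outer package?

With flash point 16.7 °C (≤ 23 °C), the wood stain falls in Category FL.
The bleaching compound has available-oxygen content 7.3 % by mass, which is > 3 % by mass, so it is Category OX (Oxidizer).
No segregation rule bars Category FL with Category OX.

Yes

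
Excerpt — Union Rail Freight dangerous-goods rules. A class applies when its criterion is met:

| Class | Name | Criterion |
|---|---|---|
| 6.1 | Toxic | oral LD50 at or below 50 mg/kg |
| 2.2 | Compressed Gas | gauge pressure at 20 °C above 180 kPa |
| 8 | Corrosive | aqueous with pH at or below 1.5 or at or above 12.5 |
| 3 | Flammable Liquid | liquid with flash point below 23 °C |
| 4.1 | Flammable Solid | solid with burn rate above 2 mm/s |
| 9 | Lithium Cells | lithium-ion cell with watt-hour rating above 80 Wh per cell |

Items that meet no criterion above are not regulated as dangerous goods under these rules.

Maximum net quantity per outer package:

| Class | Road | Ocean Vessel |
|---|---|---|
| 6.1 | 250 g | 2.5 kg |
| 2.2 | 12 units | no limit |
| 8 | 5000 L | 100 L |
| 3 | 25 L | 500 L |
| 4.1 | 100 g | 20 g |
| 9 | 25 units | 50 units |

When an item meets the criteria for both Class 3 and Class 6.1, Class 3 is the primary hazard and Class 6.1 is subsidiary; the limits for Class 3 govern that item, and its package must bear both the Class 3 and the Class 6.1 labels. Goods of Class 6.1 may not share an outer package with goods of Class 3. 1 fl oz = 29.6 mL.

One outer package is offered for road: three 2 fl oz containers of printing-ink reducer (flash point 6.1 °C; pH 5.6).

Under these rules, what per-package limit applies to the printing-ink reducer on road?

25 L

Flash point 6.1 °C meets the Class 3 criterion (Flammable Liquid), so the printing-ink reducer is Class 3.
The road limit for Class 3 is 25 L.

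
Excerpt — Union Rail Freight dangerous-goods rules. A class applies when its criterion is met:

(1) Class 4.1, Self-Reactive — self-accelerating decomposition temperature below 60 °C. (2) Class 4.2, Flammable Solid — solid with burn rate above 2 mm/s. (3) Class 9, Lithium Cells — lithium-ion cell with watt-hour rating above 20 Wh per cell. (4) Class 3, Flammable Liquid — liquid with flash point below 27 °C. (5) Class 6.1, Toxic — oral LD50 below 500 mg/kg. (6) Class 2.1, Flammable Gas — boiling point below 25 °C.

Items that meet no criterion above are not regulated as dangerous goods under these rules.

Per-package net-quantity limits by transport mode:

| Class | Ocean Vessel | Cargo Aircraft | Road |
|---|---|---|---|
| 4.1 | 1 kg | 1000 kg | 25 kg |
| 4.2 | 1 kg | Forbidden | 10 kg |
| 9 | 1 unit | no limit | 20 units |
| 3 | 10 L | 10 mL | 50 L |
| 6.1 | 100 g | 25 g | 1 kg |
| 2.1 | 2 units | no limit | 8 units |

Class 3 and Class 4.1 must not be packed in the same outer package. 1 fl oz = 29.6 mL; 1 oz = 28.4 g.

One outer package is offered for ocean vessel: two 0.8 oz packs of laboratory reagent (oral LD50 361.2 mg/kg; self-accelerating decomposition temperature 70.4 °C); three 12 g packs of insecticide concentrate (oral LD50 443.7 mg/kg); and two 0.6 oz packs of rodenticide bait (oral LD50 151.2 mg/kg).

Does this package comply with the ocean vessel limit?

No

The laboratory reagent has oral LD50 361.2 mg/kg, which is < 500 mg/kg, so it is Class 6.1 (Toxic).
With oral LD50 443.7 mg/kg (< 500 mg/kg), the insecticide concentrate falls in Class 6.1.
Rodenticide bait: oral LD50 151.2 mg/kg < 500 mg/kg → Class 6.1 (Toxic).
Class 6.1 net quantity: (two 0.8 oz packs = 45.44 g) + (three 12 g packs = 36 g) + (two 0.6 oz packs = 34.08 g) = 115.52 g.
That exceeds the Class 6.1 ocean vessel limit of 100 g.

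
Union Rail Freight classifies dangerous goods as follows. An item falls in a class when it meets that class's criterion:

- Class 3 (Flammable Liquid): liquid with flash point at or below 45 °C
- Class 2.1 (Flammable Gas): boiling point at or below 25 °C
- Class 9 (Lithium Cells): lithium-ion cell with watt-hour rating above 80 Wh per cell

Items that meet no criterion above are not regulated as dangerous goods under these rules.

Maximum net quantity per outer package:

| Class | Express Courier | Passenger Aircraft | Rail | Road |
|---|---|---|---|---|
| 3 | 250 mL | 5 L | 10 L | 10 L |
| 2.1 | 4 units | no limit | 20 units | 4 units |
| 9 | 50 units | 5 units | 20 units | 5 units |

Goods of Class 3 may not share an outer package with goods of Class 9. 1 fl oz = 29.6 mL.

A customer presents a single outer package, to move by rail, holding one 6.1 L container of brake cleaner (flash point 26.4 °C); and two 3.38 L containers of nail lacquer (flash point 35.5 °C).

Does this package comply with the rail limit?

No

The brake cleaner has flash point 26.4 °C, which is ≤ 45 °C, so it is Class 3 (Flammable Liquid).
With flash point 35.5 °C (≤ 45 °C), the nail lacquer falls in Class 3.
Class 3 net quantity: 6.1 L + (two 3.38 L containers = 6.76 L) = 12.86 L.
That exceeds the Class 3 rail limit of 10 L.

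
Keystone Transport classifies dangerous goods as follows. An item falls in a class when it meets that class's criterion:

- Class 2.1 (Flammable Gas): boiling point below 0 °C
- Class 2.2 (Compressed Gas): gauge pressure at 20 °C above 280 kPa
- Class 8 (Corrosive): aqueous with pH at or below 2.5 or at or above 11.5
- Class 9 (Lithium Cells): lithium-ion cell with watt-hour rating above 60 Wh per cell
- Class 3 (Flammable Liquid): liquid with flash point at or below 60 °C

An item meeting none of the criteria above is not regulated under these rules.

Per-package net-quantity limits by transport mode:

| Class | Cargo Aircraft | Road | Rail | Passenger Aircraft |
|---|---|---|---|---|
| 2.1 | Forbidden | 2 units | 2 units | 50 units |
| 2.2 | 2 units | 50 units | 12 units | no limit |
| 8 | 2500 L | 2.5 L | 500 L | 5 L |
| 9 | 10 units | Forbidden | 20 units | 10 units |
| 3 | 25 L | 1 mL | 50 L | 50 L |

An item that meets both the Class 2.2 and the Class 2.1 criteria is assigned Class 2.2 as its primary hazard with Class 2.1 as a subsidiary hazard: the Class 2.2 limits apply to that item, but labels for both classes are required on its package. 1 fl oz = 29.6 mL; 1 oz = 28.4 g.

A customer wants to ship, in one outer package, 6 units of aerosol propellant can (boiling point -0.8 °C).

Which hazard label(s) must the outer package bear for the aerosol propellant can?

Class 2.1

Boiling point -0.8 °C meets the Class 2.1 criterion (Flammable Gas), so the aerosol propellant can is Class 2.1.
Only the Class 2.1 label is required.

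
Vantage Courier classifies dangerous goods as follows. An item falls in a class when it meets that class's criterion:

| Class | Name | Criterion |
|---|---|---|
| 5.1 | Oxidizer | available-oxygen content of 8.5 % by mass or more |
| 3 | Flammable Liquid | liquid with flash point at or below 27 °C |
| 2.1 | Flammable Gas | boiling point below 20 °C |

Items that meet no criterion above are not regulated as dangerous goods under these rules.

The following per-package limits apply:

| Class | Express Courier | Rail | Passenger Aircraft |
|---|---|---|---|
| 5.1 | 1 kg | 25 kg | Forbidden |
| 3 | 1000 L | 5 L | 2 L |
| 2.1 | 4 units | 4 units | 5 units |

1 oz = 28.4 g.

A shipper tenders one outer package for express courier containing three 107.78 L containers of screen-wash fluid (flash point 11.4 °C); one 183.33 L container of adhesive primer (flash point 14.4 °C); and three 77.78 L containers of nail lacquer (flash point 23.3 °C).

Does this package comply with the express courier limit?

The screen-wash fluid has flash point 11.4 °C, which is ≤ 27 °C, so it is Class 3 (Flammable Liquid).
The adhesive primer has flash point 14.4 °C, which is ≤ 27 °C, so it is Class 3 (Flammable Liquid).
Nail lacquer: flash point 23.3 °C ≤ 27 °C → Class 3 (Flammable Liquid).
Class 3 net quantity: (three 107.78 L containers = 323.34 L) + 183.33 L + (three 77.78 L containers = 233.34 L) = 740.01 L.
740.01 L ≤ 1000 L (express courier limit, Class 3) — within limit.

Yes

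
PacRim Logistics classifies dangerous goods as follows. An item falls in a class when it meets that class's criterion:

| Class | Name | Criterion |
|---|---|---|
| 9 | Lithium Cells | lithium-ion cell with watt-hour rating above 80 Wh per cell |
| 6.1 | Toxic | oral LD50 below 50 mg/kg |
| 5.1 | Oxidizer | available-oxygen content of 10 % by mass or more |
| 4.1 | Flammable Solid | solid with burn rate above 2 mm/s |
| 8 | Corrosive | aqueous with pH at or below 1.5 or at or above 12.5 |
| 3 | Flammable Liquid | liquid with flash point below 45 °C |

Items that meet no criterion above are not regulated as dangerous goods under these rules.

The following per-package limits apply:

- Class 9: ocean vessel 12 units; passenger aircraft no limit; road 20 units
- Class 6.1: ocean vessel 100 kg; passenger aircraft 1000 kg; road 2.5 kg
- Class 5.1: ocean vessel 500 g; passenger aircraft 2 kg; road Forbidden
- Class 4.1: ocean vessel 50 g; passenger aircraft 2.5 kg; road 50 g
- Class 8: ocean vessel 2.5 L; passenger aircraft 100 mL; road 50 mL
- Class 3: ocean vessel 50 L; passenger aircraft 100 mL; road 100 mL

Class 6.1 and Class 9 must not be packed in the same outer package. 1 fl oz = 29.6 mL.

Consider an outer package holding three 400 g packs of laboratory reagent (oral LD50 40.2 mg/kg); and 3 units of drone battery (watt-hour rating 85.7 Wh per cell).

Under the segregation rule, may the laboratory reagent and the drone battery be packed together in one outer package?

No

Laboratory reagent: oral LD50 40.2 mg/kg < 50 mg/kg → Class 6.1 (Toxic).
With watt-hour rating 85.7 Wh per cell (> 80 Wh per cell), the drone battery falls in Class 9.
Class 6.1 and Class 9 may not share an outer package.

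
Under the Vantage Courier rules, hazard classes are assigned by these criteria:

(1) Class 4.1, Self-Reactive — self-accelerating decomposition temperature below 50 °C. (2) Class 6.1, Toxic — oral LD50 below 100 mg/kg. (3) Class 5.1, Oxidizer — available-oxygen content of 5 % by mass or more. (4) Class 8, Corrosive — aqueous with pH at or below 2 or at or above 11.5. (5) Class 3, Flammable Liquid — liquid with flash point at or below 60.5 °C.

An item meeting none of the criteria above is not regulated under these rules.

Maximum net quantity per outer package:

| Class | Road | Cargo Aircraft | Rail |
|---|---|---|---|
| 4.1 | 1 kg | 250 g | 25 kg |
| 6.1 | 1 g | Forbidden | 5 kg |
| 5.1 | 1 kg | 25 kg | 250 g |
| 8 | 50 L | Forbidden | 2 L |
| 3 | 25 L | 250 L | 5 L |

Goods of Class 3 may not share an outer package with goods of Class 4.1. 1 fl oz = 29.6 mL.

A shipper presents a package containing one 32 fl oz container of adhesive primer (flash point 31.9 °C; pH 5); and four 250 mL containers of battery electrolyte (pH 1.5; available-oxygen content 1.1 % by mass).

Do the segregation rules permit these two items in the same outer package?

Yes

The adhesive primer has flash point 31.9 °C, which is ≤ 60.5 °C, so it is Class 3 (Flammable Liquid).
The battery electrolyte has pH 1.5, which is ≤ 2, so it is Class 8 (Corrosive).
No segregation rule bars Class 3 with Class 8.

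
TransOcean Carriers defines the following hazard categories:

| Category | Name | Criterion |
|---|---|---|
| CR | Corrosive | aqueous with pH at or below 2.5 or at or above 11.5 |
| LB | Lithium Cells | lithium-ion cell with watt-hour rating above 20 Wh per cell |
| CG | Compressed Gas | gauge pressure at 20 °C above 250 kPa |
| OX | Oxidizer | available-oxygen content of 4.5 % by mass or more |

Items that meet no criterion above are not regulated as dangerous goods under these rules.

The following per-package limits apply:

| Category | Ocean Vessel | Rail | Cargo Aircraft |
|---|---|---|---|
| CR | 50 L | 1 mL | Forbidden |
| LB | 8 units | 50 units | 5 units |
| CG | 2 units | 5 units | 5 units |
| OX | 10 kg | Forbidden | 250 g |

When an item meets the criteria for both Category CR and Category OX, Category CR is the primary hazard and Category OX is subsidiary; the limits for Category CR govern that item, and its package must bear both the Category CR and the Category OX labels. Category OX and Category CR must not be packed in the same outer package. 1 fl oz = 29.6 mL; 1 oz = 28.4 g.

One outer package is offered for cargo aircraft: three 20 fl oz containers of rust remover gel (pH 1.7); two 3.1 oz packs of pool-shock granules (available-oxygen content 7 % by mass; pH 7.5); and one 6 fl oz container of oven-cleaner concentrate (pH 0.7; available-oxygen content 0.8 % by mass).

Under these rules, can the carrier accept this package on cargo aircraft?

No

Rust remover gel: pH 1.7 ≤ 2.5 → Category CR (Corrosive).
The pool-shock granules have available-oxygen content 7 % by mass, which is ≥ 4.5 % by mass, so they are Category OX (Oxidizer).
With pH 0.7 (≤ 2.5), the oven-cleaner concentrate falls in Category CR.
Category OX quantity: two 3.1 oz packs = 176.08 g.
176.08 g is within the cargo aircraft limit of 250 g for Category OX.
Total Category CR: (three 20 fl oz containers = 1.776 L) + (one 6 fl oz container = 177.6 mL) = 1953.6 mL.
By cargo aircraft, Category CR is Forbidden regardless of quantity.
Category OX and Category CR may not share an outer package.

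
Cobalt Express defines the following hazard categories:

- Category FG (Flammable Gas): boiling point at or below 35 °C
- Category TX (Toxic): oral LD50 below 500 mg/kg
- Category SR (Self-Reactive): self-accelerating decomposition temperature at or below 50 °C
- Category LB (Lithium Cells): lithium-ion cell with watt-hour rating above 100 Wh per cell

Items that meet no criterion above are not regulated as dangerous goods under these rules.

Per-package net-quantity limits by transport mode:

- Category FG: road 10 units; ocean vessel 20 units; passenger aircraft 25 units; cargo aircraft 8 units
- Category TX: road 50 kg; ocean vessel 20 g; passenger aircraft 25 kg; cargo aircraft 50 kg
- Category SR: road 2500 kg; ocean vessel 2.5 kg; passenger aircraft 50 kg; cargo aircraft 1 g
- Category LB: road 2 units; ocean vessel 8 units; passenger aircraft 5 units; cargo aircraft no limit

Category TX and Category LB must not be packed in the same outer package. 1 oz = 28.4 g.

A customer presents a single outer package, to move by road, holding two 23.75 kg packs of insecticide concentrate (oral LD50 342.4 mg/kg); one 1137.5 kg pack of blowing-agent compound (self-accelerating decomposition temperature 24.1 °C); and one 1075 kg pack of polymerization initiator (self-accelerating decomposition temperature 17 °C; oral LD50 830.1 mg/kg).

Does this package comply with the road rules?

Insecticide concentrate: oral LD50 342.4 mg/kg < 500 mg/kg → Category TX (Toxic).
The blowing-agent compound has self-accelerating decomposition temperature 24.1 °C, which is ≤ 50 °C, so it is Category SR (Self-Reactive).
The polymerization initiator has self-accelerating decomposition temperature 17 °C, which is ≤ 50 °C, so it is Category SR (Self-Reactive).
Category TX quantity: two 23.75 kg packs = 47.5 kg.
47.5 kg ≤ 50 kg (road limit, Category TX) — within limit.
Category SR net quantity: 1137.5 kg + 1075 kg = 2212.5 kg.
2212.5 kg is within the road limit of 2500 kg for Category SR.
The segregation rule (Category TX with Category LB) does not apply to Category TX with Category SR.
Every hazard category is within its road limit and no segregation rule is violated.

Yes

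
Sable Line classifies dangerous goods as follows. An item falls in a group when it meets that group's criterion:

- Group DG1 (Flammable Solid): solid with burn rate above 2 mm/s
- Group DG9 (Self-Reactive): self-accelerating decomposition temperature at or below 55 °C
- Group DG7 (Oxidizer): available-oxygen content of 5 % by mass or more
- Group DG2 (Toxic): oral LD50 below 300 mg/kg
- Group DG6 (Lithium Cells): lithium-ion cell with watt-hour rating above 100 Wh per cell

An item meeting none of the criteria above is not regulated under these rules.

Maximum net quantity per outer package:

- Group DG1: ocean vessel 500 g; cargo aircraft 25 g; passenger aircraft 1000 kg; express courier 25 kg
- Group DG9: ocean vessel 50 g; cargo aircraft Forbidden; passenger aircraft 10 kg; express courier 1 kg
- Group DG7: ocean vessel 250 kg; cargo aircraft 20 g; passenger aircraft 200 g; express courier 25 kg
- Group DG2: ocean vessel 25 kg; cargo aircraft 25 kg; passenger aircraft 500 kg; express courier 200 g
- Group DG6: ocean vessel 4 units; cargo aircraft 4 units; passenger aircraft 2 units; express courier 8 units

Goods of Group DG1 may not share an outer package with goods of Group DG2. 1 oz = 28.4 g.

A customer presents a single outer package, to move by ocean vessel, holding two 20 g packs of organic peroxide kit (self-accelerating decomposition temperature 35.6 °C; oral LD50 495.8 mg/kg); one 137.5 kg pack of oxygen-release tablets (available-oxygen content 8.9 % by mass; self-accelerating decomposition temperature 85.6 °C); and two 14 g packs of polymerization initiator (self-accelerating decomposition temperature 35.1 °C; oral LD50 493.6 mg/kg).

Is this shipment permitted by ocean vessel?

No

With self-accelerating decomposition temperature 35.6 °C (≤ 55 °C), the organic peroxide kit falls in Group DG9.
Oxygen-release tablets: available-oxygen content 8.9 % by mass ≥ 5 % by mass → Group DG7 (Oxidizer).
The polymerization initiator has self-accelerating decomposition temperature 35.1 °C, which is ≤ 55 °C, so it is Group DG9 (Self-Reactive).
Group DG9 net quantity: (two 20 g packs = 40 g) + (two 14 g packs = 28 g) = 68 g.
68 g exceeds the ocean vessel limit of 50 g for Group DG9.
Group DG7 quantity: 137.5 kg.
137.5 kg is within the ocean vessel limit of 250 kg for Group DG7.
The segregation rule (Group DG1 with Group DG2) does not apply to Group DG9 with Group DG7.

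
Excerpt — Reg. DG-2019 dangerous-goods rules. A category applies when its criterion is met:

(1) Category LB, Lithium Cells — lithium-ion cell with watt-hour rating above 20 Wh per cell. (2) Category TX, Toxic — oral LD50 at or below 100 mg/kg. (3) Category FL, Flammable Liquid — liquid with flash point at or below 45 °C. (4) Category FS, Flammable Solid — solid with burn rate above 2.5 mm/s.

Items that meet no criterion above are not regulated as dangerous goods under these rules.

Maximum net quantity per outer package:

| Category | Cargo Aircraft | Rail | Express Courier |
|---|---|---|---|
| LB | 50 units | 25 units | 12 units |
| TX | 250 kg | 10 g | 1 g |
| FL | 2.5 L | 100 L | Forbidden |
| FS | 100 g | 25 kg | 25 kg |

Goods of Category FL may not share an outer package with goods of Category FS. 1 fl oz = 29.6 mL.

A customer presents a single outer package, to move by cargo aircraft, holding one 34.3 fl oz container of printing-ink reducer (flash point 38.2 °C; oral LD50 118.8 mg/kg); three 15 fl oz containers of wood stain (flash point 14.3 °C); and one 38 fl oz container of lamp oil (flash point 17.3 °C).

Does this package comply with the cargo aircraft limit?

No

The printing-ink reducer has flash point 38.2 °C, which is ≤ 45 °C, so it is Category FL (Flammable Liquid).
With flash point 14.3 °C (≤ 45 °C), the wood stain falls in Category FL.
Lamp oil: flash point 17.3 °C ≤ 45 °C → Category FL (Flammable Liquid).
Total Category FL: (one 34.3 fl oz container = 1015.28 mL) + (three 15 fl oz containers = 1.332 L) + (one 38 fl oz container = 1124.8 mL) = 3472.08 mL.
3472.08 mL > 2.5 L (cargo aircraft limit, Category FL) — over the limit.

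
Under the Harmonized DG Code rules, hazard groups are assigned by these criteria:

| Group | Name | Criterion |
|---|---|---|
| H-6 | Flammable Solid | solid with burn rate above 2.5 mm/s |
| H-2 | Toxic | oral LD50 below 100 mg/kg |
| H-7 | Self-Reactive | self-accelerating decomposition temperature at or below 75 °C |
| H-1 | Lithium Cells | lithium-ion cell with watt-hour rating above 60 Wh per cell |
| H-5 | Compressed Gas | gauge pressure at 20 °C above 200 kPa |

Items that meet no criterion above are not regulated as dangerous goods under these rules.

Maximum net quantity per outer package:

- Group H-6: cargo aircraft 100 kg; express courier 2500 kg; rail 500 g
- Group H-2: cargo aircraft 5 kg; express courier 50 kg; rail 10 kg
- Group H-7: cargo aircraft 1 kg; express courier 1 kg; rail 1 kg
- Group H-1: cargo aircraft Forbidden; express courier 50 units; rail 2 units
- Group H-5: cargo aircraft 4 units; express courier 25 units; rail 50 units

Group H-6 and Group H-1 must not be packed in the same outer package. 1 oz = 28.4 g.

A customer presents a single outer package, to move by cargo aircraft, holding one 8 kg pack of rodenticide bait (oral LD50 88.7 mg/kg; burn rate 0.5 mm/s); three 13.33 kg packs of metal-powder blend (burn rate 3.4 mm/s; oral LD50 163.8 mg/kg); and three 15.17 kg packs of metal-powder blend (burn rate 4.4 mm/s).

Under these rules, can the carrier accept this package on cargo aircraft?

Rodenticide bait: oral LD50 88.7 mg/kg < 100 mg/kg → Group H-2 (Toxic).
Burn rate 3.4 mm/s meets the Group H-6 criterion (Flammable Solid), so the metal-powder blend is Group H-6.
With burn rate 4.4 mm/s (> 2.5 mm/s), the metal-powder blend falls in Group H-6.
Total Group H-6: (three 13.33 kg packs = 39.99 kg) + (three 15.17 kg packs = 45.51 kg) = 85.5 kg.
85.5 kg ≤ 100 kg (cargo aircraft limit, Group H-6) — within limit.
Group H-2 quantity: 8 kg.
That exceeds the Group H-2 cargo aircraft limit of 5 kg.
The segregation rule (Group H-6 with Group H-1) does not apply to Group H-6 with Group H-2.

No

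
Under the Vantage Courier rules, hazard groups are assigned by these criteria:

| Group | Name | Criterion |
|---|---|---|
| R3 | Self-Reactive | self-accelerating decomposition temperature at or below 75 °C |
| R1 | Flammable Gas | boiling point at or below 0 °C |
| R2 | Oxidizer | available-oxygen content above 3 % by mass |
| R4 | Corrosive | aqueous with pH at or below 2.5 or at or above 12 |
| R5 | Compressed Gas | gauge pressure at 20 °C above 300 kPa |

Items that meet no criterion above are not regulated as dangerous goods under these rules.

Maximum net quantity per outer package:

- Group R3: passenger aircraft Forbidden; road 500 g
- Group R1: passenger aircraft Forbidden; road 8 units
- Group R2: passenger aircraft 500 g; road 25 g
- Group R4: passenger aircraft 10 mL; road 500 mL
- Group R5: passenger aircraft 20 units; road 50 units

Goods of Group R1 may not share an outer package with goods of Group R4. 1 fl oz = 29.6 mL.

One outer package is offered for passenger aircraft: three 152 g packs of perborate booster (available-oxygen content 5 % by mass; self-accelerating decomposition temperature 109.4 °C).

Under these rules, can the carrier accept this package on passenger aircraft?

With available-oxygen content 5 % by mass (> 3 % by mass), the perborate booster falls in Group R2.
Group R2 quantity: three 152 g packs = 456 g.
456 g is within the passenger aircraft limit of 500 g for Group R2.

Yes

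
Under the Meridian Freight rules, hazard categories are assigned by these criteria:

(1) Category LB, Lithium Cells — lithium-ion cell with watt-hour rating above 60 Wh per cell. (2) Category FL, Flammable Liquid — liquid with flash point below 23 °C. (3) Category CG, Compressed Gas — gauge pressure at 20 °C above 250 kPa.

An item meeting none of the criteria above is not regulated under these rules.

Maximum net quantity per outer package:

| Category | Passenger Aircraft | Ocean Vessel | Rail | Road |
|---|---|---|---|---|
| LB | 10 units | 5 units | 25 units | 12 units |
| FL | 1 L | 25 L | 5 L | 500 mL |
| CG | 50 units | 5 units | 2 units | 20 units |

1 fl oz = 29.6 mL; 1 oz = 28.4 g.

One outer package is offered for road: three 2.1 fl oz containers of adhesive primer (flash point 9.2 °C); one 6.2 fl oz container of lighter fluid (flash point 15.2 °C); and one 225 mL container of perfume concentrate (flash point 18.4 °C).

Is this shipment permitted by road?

No

Flash point 9.2 °C meets the Category FL criterion (Flammable Liquid), so the adhesive primer is Category FL.
Lighter fluid: flash point 15.2 °C < 23 °C → Category FL (Flammable Liquid).
Perfume concentrate: flash point 18.4 °C < 23 °C → Category FL (Flammable Liquid).
Category FL net quantity: (three 2.1 fl oz containers = 186.48 mL) + (one 6.2 fl oz container = 183.52 mL) + 225 mL = 595 mL.
595 mL > 500 mL (road limit, Category FL) — over the limit.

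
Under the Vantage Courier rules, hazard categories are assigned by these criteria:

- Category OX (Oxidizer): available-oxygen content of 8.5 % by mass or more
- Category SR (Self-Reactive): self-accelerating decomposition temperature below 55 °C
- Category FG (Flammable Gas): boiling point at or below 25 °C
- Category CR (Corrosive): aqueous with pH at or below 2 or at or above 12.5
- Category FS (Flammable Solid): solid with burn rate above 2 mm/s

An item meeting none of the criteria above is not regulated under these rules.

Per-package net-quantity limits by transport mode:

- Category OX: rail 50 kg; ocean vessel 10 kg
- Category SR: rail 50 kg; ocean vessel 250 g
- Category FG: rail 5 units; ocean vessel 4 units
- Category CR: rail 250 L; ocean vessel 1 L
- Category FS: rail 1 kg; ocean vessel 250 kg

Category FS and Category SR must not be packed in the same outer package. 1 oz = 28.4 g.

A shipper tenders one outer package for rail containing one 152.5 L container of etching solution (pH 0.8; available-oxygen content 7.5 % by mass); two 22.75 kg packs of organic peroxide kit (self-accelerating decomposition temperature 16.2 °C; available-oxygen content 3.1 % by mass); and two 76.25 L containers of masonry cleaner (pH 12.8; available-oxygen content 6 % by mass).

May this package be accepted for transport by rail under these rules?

No

Etching solution: pH 0.8 ≤ 2 → Category CR (Corrosive).
The organic peroxide kit has self-accelerating decomposition temperature 16.2 °C, which is < 55 °C, so it is Category SR (Self-Reactive).
The masonry cleaner has pH 12.8, which is ≥ 12.5, so it is Category CR (Corrosive).
Total Category CR: 152.5 L + (two 76.25 L containers = 152.5 L) = 305 L.
That exceeds the Category CR rail limit of 250 L.
Category SR quantity: two 22.75 kg packs = 45.5 kg.
45.5 kg is within the rail limit of 50 kg for Category SR.
The segregation rule (Category FS with Category SR) does not apply to Category CR with Category SR.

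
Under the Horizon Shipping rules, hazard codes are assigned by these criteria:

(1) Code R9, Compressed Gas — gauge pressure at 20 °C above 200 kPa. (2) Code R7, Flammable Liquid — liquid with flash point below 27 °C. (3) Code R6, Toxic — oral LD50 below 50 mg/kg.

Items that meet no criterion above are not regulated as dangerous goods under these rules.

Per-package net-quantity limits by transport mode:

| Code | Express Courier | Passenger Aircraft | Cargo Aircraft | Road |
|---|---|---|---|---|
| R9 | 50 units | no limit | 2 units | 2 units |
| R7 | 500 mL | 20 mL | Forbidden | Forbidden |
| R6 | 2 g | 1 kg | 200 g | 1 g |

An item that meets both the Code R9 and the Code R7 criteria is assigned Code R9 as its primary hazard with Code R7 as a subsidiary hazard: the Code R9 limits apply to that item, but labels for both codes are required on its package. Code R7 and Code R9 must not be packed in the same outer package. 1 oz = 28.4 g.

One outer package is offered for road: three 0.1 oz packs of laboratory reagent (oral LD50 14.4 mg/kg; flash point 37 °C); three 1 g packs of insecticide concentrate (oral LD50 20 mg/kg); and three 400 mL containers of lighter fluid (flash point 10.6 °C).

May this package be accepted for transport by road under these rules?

The laboratory reagent has oral LD50 14.4 mg/kg, which is < 50 mg/kg, so it is Code R6 (Toxic).
The insecticide concentrate has oral LD50 20 mg/kg, which is < 50 mg/kg, so it is Code R6 (Toxic).
Lighter fluid: flash point 10.6 °C < 27 °C → Code R7 (Flammable Liquid).
Code R7 quantity: three 400 mL containers = 1.2 L.
By road, Code R7 is Forbidden regardless of quantity.
Total Code R6: (three 0.1 oz packs = 8.52 g) + (three 1 g packs = 3 g) = 11.52 g.
11.52 g exceeds the road limit of 1 g for Code R6.
The segregation rule (Code R7 with Code R9) does not apply to Code R7 with Code R6.

No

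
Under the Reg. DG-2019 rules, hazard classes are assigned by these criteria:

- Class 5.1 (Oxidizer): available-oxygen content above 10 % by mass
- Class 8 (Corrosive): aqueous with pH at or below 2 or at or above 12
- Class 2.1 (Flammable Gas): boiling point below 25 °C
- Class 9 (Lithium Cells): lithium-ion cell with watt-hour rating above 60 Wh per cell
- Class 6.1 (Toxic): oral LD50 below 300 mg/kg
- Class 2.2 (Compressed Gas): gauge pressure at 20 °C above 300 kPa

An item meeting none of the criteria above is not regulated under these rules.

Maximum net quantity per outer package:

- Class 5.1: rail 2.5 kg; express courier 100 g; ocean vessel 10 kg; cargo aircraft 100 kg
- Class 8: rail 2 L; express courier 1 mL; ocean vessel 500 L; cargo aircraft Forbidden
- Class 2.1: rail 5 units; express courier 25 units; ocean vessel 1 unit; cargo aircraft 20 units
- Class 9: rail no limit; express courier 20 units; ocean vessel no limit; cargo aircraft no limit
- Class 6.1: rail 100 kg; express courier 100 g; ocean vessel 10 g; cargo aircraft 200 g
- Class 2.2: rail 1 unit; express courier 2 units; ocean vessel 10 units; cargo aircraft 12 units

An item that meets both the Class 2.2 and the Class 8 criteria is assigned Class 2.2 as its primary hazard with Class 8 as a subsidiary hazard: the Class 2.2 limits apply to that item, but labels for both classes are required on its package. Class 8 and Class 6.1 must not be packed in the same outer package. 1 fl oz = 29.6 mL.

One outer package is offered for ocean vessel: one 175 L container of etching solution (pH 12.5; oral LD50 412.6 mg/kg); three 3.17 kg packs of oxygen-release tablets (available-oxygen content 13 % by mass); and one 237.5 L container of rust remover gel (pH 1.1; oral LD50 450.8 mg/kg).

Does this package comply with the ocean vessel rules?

The etching solution has pH 12.5, which is ≥ 12, so it is Class 8 (Corrosive).
Available-oxygen content 13 % by mass meets the Class 5.1 criterion (Oxidizer), so the oxygen-release tablets are Class 5.1.
pH 1.1 meets the Class 8 criterion (Corrosive), so the rust remover gel is Class 8.
Total Class 8: 175 L + 237.5 L = 412.5 L.
412.5 L is within the ocean vessel limit of 500 L for Class 8.
Class 5.1 quantity: three 3.17 kg packs = 9.51 kg.
That is within the Class 5.1 ocean vessel limit of 10 kg.
The segregation rule (Class 8 with Class 6.1) does not apply to Class 8 with Class 5.1.
Every hazard class is within its ocean vessel limit and no segregation rule is violated.

Yes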